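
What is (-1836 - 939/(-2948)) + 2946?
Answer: 3273219/2948 ≈ 1110.3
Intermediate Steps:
(-1836 - 939/(-2948)) + 2946 = (-1836 - 939*(-1/2948)) + 2946 = (-1836 + 939/2948) + 2946 = -5411589/2948 + 2946 = 3273219/2948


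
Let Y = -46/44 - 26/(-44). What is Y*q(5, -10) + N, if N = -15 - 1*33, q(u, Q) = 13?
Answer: -593/11 ≈ -53.909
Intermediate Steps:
N = -48 (N = -15 - 33 = -48)
Y = -5/11 (Y = -46*1/44 - 26*(-1/44) = -23/22 + 13/22 = -5/11 ≈ -0.45455)
Y*q(5, -10) + N = -5/11*13 - 48 = -65/11 - 48 = -593/11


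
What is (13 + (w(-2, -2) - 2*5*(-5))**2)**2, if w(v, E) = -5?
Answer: 4153444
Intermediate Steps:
(13 + (w(-2, -2) - 2*5*(-5))**2)**2 = (13 + (-5 - 2*5*(-5))**2)**2 = (13 + (-5 - 10*(-5))**2)**2 = (13 + (-5 + 50)**2)**2 = (13 + 45**2)**2 = (13 + 2025)**2 = 2038**2 = 4153444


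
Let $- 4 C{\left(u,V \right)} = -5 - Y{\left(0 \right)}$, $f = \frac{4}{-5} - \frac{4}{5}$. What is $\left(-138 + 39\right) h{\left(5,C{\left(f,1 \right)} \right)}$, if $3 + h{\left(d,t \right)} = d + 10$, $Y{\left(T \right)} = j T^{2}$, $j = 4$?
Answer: $-1188$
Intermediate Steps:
$Y{\left(T \right)} = 4 T^{2}$
$f = - \frac{8}{5}$ ($f = 4 \left(- \frac{1}{5}\right) - \frac{4}{5} = - \frac{4}{5} - \frac{4}{5} = - \frac{8}{5} \approx -1.6$)
$C{\left(u,V \right)} = \frac{5}{4}$ ($C{\left(u,V \right)} = - \frac{-5 - 4 \cdot 0^{2}}{4} = - \frac{-5 - 4 \cdot 0}{4} = - \frac{-5 - 0}{4} = - \frac{-5 + 0}{4} = \left(- \frac{1}{4}\right) \left(-5\right) = \frac{5}{4}$)
$h{\left(d,t \right)} = 7 + d$ ($h{\left(d,t \right)} = -3 + \left(d + 10\right) = -3 + \left(10 + d\right) = 7 + d$)
$\left(-138 + 39\right) h{\left(5,C{\left(f,1 \right)} \right)} = \left(-138 + 39\right) \left(7 + 5\right) = \left(-99\right) 12 = -1188$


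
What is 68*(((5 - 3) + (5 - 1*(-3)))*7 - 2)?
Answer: 4624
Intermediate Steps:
68*(((5 - 3) + (5 - 1*(-3)))*7 - 2) = 68*((2 + (5 + 3))*7 - 2) = 68*((2 + 8)*7 - 2) = 68*(10*7 - 2) = 68*(70 - 2) = 68*68 = 4624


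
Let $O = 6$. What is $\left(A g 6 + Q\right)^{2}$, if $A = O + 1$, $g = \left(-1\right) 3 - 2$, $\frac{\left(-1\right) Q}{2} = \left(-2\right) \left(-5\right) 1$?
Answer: $52900$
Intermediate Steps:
$Q = -20$ ($Q = - 2 \left(-2\right) \left(-5\right) 1 = - 2 \cdot 10 \cdot 1 = \left(-2\right) 10 = -20$)
$g = -5$ ($g = -3 - 2 = -5$)
$A = 7$ ($A = 6 + 1 = 7$)
$\left(A g 6 + Q\right)^{2} = \left(7 \left(-5\right) 6 - 20\right)^{2} = \left(\left(-35\right) 6 - 20\right)^{2} = \left(-210 - 20\right)^{2} = \left(-230\right)^{2} = 52900$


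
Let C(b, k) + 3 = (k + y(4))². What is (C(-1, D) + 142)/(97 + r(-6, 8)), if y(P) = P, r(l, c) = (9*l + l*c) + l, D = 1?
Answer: -164/11 ≈ -14.909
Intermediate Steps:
r(l, c) = 10*l + c*l (r(l, c) = (9*l + c*l) + l = 10*l + c*l)
C(b, k) = -3 + (4 + k)² (C(b, k) = -3 + (k + 4)² = -3 + (4 + k)²)
(C(-1, D) + 142)/(97 + r(-6, 8)) = ((-3 + (4 + 1)²) + 142)/(97 - 6*(10 + 8)) = ((-3 + 5²) + 142)/(97 - 6*18) = ((-3 + 25) + 142)/(97 - 108) = (22 + 142)/(-11) = -1/11*164 = -164/11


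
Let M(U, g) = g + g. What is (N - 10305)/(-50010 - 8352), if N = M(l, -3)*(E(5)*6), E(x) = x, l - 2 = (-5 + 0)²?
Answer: 3495/19454 ≈ 0.17965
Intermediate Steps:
l = 27 (l = 2 + (-5 + 0)² = 2 + (-5)² = 2 + 25 = 27)
M(U, g) = 2*g
N = -180 (N = (2*(-3))*(5*6) = -6*30 = -180)
(N - 10305)/(-50010 - 8352) = (-180 - 10305)/(-50010 - 8352) = -10485/(-58362) = -10485*(-1/58362) = 3495/19454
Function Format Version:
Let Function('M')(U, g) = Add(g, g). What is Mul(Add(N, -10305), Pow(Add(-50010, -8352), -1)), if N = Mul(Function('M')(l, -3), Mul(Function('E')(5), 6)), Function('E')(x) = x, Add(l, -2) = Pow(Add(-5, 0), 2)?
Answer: Rational(3495, 19454) ≈ 0.17965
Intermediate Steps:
l = 27 (l = Add(2, Pow(Add(-5, 0), 2)) = Add(2, Pow(-5, 2)) = Add(2, 25) = 27)
Function('M')(U, g) = Mul(2, g)
N = -180 (N = Mul(Mul(2, -3), Mul(5, 6)) = Mul(-6, 30) = -180)
Mul(Add(N, -10305), Pow(Add(-50010, -8352), -1)) = Mul(Add(-180, -10305), Pow(Add(-50010, -8352), -1)) = Mul(-10485, Pow(-58362, -1)) = Mul(-10485, Rational(-1, 58362)) = Rational(3495, 19454)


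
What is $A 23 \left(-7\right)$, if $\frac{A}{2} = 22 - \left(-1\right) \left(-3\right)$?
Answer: $-6118$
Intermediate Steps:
$A = 38$ ($A = 2 \left(22 - \left(-1\right) \left(-3\right)\right) = 2 \left(22 - 3\right) = 2 \cdot 19 = 38$)
$A 23 \left(-7\right) = 38 \cdot 23 \left(-7\right) = 874 \left(-7\right) = -6118$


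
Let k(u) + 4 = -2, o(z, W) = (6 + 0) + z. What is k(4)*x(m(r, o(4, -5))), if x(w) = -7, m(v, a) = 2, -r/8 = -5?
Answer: 42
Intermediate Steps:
r = 40 (r = -8*(-5) = 40)
o(z, W) = 6 + z
k(u) = -6 (k(u) = -4 - 2 = -6)
k(4)*x(m(r, o(4, -5))) = -6*(-7) = 42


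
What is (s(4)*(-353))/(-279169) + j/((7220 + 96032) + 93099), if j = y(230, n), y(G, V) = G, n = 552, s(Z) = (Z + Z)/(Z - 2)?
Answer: 14845934/2383265753 ≈ 0.0062292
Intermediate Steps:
s(Z) = 2*Z/(-2 + Z) (s(Z) = (2*Z)/(-2 + Z) = 2*Z/(-2 + Z))
j = 230
(s(4)*(-353))/(-279169) + j/((7220 + 96032) + 93099) = ((2*4/(-2 + 4))*(-353))/(-279169) + 230/((7220 + 96032) + 93099) = ((2*4/2)*(-353))*(-1/279169) + 230/(103252 + 93099) = ((2*4*(½))*(-353))*(-1/279169) + 230/196351 = (4*(-353))*(-1/279169) + 230*(1/196351) = -1412*(-1/279169) + 10/8537 = 1412/279169 + 10/8537 = 14845934/2383265753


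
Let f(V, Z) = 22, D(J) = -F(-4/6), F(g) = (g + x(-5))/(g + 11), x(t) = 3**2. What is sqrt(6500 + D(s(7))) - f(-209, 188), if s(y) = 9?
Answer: -22 + 5*sqrt(249829)/31 ≈ 58.618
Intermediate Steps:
x(t) = 9
F(g) = (9 + g)/(11 + g) (F(g) = (g + 9)/(g + 11) = (9 + g)/(11 + g))
D(J) = -25/31 (D(J) = -(9 - 4/6)/(11 - 4/6) = -(9 - 4*1/6)/(11 - 4*1/6) = -(9 - 2/3)/(11 - 2/3) = -25/(31/3*3) = -3*25/(31*3) = -1*25/31 = -25/31)
sqrt(6500 + D(s(7))) - f(-209, 188) = sqrt(6500 - 25/31) - 1*22 = sqrt(201475/31) - 22 = 5*sqrt(249829)/31 - 22 = -22 + 5*sqrt(249829)/31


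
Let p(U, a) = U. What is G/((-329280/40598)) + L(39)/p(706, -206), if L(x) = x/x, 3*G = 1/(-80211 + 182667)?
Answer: 25295368213/17863588834560 ≈ 0.0014160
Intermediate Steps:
G = 1/307368 (G = 1/(3*(-80211 + 182667)) = (⅓)/102456 = (⅓)*(1/102456) = 1/307368 ≈ 3.2534e-6)
L(x) = 1
G/((-329280/40598)) + L(39)/p(706, -206) = 1/(307368*((-329280/40598))) + 1/706 = 1/(307368*((-329280*1/40598))) + 1*(1/706) = 1/(307368*(-164640/20299)) + 1/706 = (1/307368)*(-20299/164640) + 1/706 = -20299/50605067520 + 1/706 = 25295368213/17863588834560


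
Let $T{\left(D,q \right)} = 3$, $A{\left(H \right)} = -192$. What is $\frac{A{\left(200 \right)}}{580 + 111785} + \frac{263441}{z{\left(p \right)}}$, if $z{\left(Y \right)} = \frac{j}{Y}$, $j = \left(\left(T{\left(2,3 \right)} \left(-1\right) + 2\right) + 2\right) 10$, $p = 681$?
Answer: $\frac{1343910277483}{74910} \approx 1.794 \cdot 10^{7}$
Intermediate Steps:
$j = 10$ ($j = \left(\left(3 \left(-1\right) + 2\right) + 2\right) 10 = \left(\left(-3 + 2\right) + 2\right) 10 = \left(-1 + 2\right) 10 = 1 \cdot 10 = 10$)
$z{\left(Y \right)} = \frac{10}{Y}$
$\frac{A{\left(200 \right)}}{580 + 111785} + \frac{263441}{z{\left(p \right)}} = - \frac{192}{580 + 111785} + \frac{263441}{10 \cdot \frac{1}{681}} = - \frac{192}{112365} + \frac{263441}{10 \cdot \frac{1}{681}} = \left(-192\right) \frac{1}{112365} + \frac{263441}{\frac{10}{681}} = - \frac{64}{37455} + 263441 \cdot \frac{681}{10} = - \frac{64}{37455} + \frac{179403321}{10} = \frac{1343910277483}{74910}$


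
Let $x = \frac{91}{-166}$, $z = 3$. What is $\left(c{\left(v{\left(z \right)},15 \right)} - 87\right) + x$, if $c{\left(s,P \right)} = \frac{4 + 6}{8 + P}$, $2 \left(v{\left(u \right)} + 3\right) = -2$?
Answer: $- \frac{332599}{3818} \approx -87.113$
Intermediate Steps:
$v{\left(u \right)} = -4$ ($v{\left(u \right)} = -3 + \frac{1}{2} \left(-2\right) = -3 - 1 = -4$)
$c{\left(s,P \right)} = \frac{10}{8 + P}$
$x = - \frac{91}{166}$ ($x = 91 \left(- \frac{1}{166}\right) = - \frac{91}{166} \approx -0.54819$)
$\left(c{\left(v{\left(z \right)},15 \right)} - 87\right) + x = \left(\frac{10}{8 + 15} - 87\right) - \frac{91}{166} = \left(\frac{10}{23} - 87\right) - \frac{91}{166} = - \frac{1991}{23} - \frac{91}{166} = - \frac{332599}{3818}$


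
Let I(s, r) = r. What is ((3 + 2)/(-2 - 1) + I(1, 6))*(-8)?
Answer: -104/3 ≈ -34.667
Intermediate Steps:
((3 + 2)/(-2 - 1) + I(1, 6))*(-8) = ((3 + 2)/(-2 - 1) + 6)*(-8) = (5/(-3) + 6)*(-8) = (5*(-⅓) + 6)*(-8) = (-5/3 + 6)*(-8) = (13/3)*(-8) = -104/3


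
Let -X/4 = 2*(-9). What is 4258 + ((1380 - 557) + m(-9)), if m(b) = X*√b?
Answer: 5081 + 216*I ≈ 5081.0 + 216.0*I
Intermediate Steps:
X = 72 (X = -8*(-9) = -4*(-18) = 72)
m(b) = 72*√b
4258 + ((1380 - 557) + m(-9)) = 4258 + ((1380 - 557) + 72*√(-9)) = 4258 + (823 + 72*(3*I)) = 4258 + (823 + 216*I) = 5081 + 216*I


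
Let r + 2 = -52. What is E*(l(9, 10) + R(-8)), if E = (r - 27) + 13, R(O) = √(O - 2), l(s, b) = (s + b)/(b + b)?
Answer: -323/5 - 68*I*√10 ≈ -64.6 - 215.03*I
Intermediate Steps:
r = -54 (r = -2 - 52 = -54)
l(s, b) = (b + s)/(2*b) (l(s, b) = (b + s)/((2*b)) = (b + s)*(1/(2*b)) = (b + s)/(2*b))
R(O) = √(-2 + O)
E = -68 (E = (-54 - 27) + 13 = -81 + 13 = -68)
E*(l(9, 10) + R(-8)) = -68*((½)*(10 + 9)/10 + √(-2 - 8)) = -68*((½)*(⅒)*19 + √(-10)) = -68*(19/20 + I*√10) = -323/5 - 68*I*√10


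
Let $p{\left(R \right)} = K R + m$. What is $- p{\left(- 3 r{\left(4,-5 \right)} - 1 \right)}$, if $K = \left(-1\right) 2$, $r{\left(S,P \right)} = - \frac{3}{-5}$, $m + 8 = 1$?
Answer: $\frac{7}{5} \approx 1.4$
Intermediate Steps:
$m = -7$ ($m = -8 + 1 = -7$)
$r{\left(S,P \right)} = \frac{3}{5}$ ($r{\left(S,P \right)} = \left(-3\right) \left(- \frac{1}{5}\right) = \frac{3}{5}$)
$K = -2$
$p{\left(R \right)} = -7 - 2 R$ ($p{\left(R \right)} = - 2 R - 7 = -7 - 2 R$)
$- p{\left(- 3 r{\left(4,-5 \right)} - 1 \right)} = - (-7 - 2 \left(\left(-3\right) \frac{3}{5} - 1\right)) = - (-7 - 2 \left(- \frac{9}{5} - 1\right)) = - (-7 - - \frac{28}{5}) = - (-7 + \frac{28}{5}) = \left(-1\right) \left(- \frac{7}{5}\right) = \frac{7}{5}$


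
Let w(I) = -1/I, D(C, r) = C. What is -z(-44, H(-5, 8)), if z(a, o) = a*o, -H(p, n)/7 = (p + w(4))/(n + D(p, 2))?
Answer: 539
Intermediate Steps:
H(p, n) = -7*(-¼ + p)/(n + p) (H(p, n) = -7*(p - 1/4)/(n + p) = -7*(p - 1*¼)/(n + p) = -7*(p - ¼)/(n + p) = -7*(-¼ + p)/(n + p))
-z(-44, H(-5, 8)) = -(-44)*(7/4 - 7*(-5))/(8 - 5) = -(-44)*(7/4 + 35)/3 = -(-44)*(⅓)*(147/4) = -(-44)*49/4 = -1*(-539) = 539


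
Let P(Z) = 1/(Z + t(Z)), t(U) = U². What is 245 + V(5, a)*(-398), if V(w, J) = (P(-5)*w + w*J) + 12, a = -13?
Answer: 42479/2 ≈ 21240.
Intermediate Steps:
P(Z) = 1/(Z + Z²)
V(w, J) = 12 + w/20 + J*w (V(w, J) = ((1/((-5)*(1 - 5)))*w + w*J) + 12 = ((-⅕/(-4))*w + J*w) + 12 = ((-⅕*(-¼))*w + J*w) + 12 = (w/20 + J*w) + 12 = 12 + w/20 + J*w)
245 + V(5, a)*(-398) = 245 + (12 + (1/20)*5 - 13*5)*(-398) = 245 + (12 + ¼ - 65)*(-398) = 245 - 211/4*(-398) = 245 + 41989/2 = 42479/2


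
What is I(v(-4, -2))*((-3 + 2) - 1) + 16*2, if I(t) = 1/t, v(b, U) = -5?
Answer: 162/5 ≈ 32.400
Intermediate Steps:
I(v(-4, -2))*((-3 + 2) - 1) + 16*2 = ((-3 + 2) - 1)/(-5) + 16*2 = -(-1 - 1)/5 + 32 = -⅕*(-2) + 32 = ⅖ + 32 = 162/5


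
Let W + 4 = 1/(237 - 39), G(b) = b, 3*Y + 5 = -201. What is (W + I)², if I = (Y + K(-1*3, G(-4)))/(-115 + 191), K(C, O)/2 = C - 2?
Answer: 358079929/14152644 ≈ 25.301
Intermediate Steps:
Y = -206/3 (Y = -5/3 + (⅓)*(-201) = -5/3 - 67 = -206/3 ≈ -68.667)
K(C, O) = -4 + 2*C (K(C, O) = 2*(C - 2) = 2*(-2 + C) = -4 + 2*C)
W = -791/198 (W = -4 + 1/(237 - 39) = -4 + 1/198 = -791/198 ≈ -3.9949)
I = -59/57 (I = (-206/3 + (-4 + 2*(-1*3)))/(-115 + 191) = (-206/3 + (-4 + 2*(-3)))/76 = (-206/3 + (-4 - 6))*(1/76) = (-206/3 - 10)*(1/76) = -236/3*1/76 = -59/57 ≈ -1.0351)
(W + I)² = (-791/198 - 59/57)² = (-18923/3762)² = 358079929/14152644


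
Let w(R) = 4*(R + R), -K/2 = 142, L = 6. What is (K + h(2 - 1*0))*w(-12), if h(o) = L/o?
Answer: 26976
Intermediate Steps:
K = -284 (K = -2*142 = -284)
w(R) = 8*R (w(R) = 4*(2*R) = 8*R)
h(o) = 6/o
(K + h(2 - 1*0))*w(-12) = (-284 + 6/(2 - 1*0))*(8*(-12)) = (-284 + 6/(2 + 0))*(-96) = (-284 + 6/2)*(-96) = (-284 + 6*(½))*(-96) = (-284 + 3)*(-96) = -281*(-96) = 26976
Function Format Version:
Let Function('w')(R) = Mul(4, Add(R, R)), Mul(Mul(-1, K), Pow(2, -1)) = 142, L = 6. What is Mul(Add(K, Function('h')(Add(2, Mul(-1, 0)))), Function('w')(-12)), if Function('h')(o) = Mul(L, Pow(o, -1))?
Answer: 26976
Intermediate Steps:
K = -284 (K = Mul(-2, 142) = -284)
Function('w')(R) = Mul(8, R) (Function('w')(R) = Mul(4, Mul(2, R)) = Mul(8, R))
Function('h')(o) = Mul(6, Pow(o, -1))
Mul(Add(K, Function('h')(Add(2, Mul(-1, 0)))), Function('w')(-12)) = Mul(Add(-284, Mul(6, Pow(Add(2, Mul(-1, 0)), -1))), Mul(8, -12)) = Mul(Add(-284, Mul(6, Pow(Add(2, 0), -1))), -96) = Mul(Add(-284, Mul(6, Pow(2, -1))), -96) = Mul(Add(-284, Mul(6, Rational(1, 2))), -96) = Mul(Add(-284, 3), -96) = Mul(-281, -96) = 26976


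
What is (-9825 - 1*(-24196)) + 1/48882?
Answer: 702483223/48882 ≈ 14371.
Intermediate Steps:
(-9825 - 1*(-24196)) + 1/48882 = (-9825 + 24196) + 1/48882 = 14371 + 1/48882 = 702483223/48882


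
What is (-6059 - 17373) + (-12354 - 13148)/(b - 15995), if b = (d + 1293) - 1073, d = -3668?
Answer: -455562874/19443 ≈ -23431.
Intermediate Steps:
b = -3448 (b = (-3668 + 1293) - 1073 = -2375 - 1073 = -3448)
(-6059 - 17373) + (-12354 - 13148)/(b - 15995) = (-6059 - 17373) + (-12354 - 13148)/(-3448 - 15995) = -23432 - 25502/(-19443) = -23432 - 25502*(-1/19443) = -23432 + 25502/19443 = -455562874/19443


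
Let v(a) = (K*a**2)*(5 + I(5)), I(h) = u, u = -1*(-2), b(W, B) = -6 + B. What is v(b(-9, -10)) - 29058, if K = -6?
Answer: -39810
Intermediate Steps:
u = 2
I(h) = 2
v(a) = -42*a**2 (v(a) = (-6*a**2)*(5 + 2) = -6*a**2*7 = -42*a**2)
v(b(-9, -10)) - 29058 = -42*(-6 - 10)**2 - 29058 = -42*(-16)**2 - 29058 = -42*256 - 29058 = -10752 - 29058 = -39810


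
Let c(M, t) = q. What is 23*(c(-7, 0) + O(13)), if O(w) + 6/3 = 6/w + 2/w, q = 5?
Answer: 1081/13 ≈ 83.154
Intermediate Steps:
O(w) = -2 + 8/w (O(w) = -2 + (6/w + 2/w) = -2 + 8/w)
c(M, t) = 5
23*(c(-7, 0) + O(13)) = 23*(5 + (-2 + 8/13)) = 23*(5 - 18/13) = 23*(47/13) = 1081/13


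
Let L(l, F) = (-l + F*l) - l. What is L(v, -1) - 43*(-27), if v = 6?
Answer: 1143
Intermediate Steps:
L(l, F) = -2*l + F*l
L(v, -1) - 43*(-27) = 6*(-2 - 1) - 43*(-27) = 6*(-3) + 1161 = -18 + 1161 = 1143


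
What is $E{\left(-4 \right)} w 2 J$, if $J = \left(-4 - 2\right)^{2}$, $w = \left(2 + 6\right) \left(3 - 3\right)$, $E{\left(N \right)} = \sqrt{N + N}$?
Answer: $0$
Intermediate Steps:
$E{\left(N \right)} = \sqrt{2} \sqrt{N}$ ($E{\left(N \right)} = \sqrt{2 N} = \sqrt{2} \sqrt{N}$)
$w = 0$ ($w = 8 \cdot 0 = 0$)
$J = 36$ ($J = \left(-6\right)^{2} = 36$)
$E{\left(-4 \right)} w 2 J = \sqrt{2} \sqrt{-4} \cdot 0 \cdot 2 \cdot 36 = \sqrt{2} \cdot 2 i 0 \cdot 36 = 2 i \sqrt{2} \cdot 0 \cdot 36 = 0 \cdot 36 = 0$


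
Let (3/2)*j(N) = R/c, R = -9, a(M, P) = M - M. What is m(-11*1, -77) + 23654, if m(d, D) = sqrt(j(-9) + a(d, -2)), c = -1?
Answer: 23654 + sqrt(6) ≈ 23656.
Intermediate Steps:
a(M, P) = 0
j(N) = 6 (j(N) = 2*(-9/(-1))/3 = 2*(-9*(-1))/3 = (2/3)*9 = 6)
m(d, D) = sqrt(6) (m(d, D) = sqrt(6 + 0) = sqrt(6))
m(-11*1, -77) + 23654 = sqrt(6) + 23654 = 23654 + sqrt(6)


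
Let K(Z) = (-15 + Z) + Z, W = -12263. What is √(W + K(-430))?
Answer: I*√13138 ≈ 114.62*I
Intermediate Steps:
K(Z) = -15 + 2*Z
√(W + K(-430)) = √(-12263 + (-15 + 2*(-430))) = √(-12263 + (-15 - 860)) = √(-12263 - 875) = √(-13138) = I*√13138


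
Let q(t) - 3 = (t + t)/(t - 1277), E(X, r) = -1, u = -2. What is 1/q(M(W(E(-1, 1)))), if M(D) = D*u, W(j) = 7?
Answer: 1291/3901 ≈ 0.33094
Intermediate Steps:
M(D) = -2*D (M(D) = D*(-2) = -2*D)
q(t) = 3 + 2*t/(-1277 + t) (q(t) = 3 + (t + t)/(t - 1277) = 3 + (2*t)/(-1277 + t) = 3 + 2*t/(-1277 + t))
1/q(M(W(E(-1, 1)))) = 1/((-3831 + 5*(-2*7))/(-1277 - 2*7)) = 1/((-3831 + 5*(-14))/(-1277 - 14)) = 1/((-3831 - 70)/(-1291)) = 1/(-1/1291*(-3901)) = 1/(3901/1291) = 1291/3901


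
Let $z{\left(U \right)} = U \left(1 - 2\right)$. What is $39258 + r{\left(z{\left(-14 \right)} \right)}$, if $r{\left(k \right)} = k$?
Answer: $39272$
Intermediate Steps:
$z{\left(U \right)} = - U$ ($z{\left(U \right)} = U \left(-1\right) = - U$)
$39258 + r{\left(z{\left(-14 \right)} \right)} = 39258 - -14 = 39258 + 14 = 39272$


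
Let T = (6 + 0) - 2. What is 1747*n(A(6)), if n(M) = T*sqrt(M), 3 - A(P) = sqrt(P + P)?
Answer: 6988*sqrt(3 - 2*sqrt(3)) ≈ 4760.6*I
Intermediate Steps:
T = 4 (T = 6 - 2 = 4)
A(P) = 3 - sqrt(2)*sqrt(P) (A(P) = 3 - sqrt(P + P) = 3 - sqrt(2*P) = 3 - sqrt(2)*sqrt(P))
n(M) = 4*sqrt(M)
1747*n(A(6)) = 1747*(4*sqrt(3 - sqrt(2)*sqrt(6))) = 1747*(4*sqrt(3 - 2*sqrt(3))) = 6988*sqrt(3 - 2*sqrt(3))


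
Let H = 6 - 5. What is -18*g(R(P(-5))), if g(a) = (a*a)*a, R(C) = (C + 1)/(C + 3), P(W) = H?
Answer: -9/4 ≈ -2.2500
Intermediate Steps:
H = 1
P(W) = 1
R(C) = (1 + C)/(3 + C)
g(a) = a**3 (g(a) = a**2*a = a**3)
-18*g(R(P(-5))) = -18*(1 + 1)**3/(3 + 1)**3 = -18*(2/4)**3 = -18*((1/4)*2)**3 = -18*(1/2)**3 = -18*1/8 = -9/4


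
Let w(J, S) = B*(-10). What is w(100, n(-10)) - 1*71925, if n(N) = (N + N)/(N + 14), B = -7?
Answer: -71855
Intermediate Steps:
n(N) = 2*N/(14 + N) (n(N) = (2*N)/(14 + N) = 2*N/(14 + N))
w(J, S) = 70 (w(J, S) = -7*(-10) = 70)
w(100, n(-10)) - 1*71925 = 70 - 1*71925 = 70 - 71925 = -71855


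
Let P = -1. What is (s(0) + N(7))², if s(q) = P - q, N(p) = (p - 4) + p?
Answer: 81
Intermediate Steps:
N(p) = -4 + 2*p (N(p) = (-4 + p) + p = -4 + 2*p)
s(q) = -1 - q
(s(0) + N(7))² = ((-1 - 1*0) + (-4 + 2*7))² = ((-1 + 0) + (-4 + 14))² = (-1 + 10)² = 9² = 81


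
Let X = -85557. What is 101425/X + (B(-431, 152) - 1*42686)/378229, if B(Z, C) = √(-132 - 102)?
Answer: -42013962427/32360138553 + 3*I*√26/378229 ≈ -1.2983 + 4.0444e-5*I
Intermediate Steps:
B(Z, C) = 3*I*√26 (B(Z, C) = √(-234) = 3*I*√26)
101425/X + (B(-431, 152) - 1*42686)/378229 = 101425/(-85557) + (3*I*√26 - 1*42686)/378229 = 101425*(-1/85557) + (3*I*√26 - 42686)*(1/378229) = -101425/85557 + (-42686 + 3*I*√26)*(1/378229) = -101425/85557 + (-42686/378229 + 3*I*√26/378229) = -42013962427/32360138553 + 3*I*√26/378229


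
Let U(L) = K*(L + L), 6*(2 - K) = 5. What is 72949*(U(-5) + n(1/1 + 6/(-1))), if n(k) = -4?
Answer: -3428603/3 ≈ -1.1429e+6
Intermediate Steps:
K = 7/6 (K = 2 - ⅙*5 = 2 - ⅚ = 7/6 ≈ 1.1667)
U(L) = 7*L/3 (U(L) = 7*(L + L)/6 = 7*(2*L)/6 = 7*L/3)
72949*(U(-5) + n(1/1 + 6/(-1))) = 72949*((7/3)*(-5) - 4) = 72949*(-35/3 - 4) = 72949*(-47/3) = -3428603/3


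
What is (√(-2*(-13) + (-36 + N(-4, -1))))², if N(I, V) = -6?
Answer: -16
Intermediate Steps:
(√(-2*(-13) + (-36 + N(-4, -1))))² = (√(-2*(-13) + (-36 - 6)))² = (√(26 - 42))² = (√(-16))² = (4*I)² = -16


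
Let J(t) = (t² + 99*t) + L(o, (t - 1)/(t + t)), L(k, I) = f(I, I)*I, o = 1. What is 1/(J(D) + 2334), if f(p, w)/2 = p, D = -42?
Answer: -3528/209831 ≈ -0.016814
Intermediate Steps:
f(p, w) = 2*p
L(k, I) = 2*I² (L(k, I) = (2*I)*I = 2*I²)
J(t) = t² + 99*t + (-1 + t)²/(2*t²) (J(t) = (t² + 99*t) + 2*((t - 1)/(t + t))² = (t² + 99*t) + 2*((-1 + t)/((2*t)))² = (t² + 99*t) + 2*((-1 + t)*(1/(2*t)))² = (t² + 99*t) + 2*((-1 + t)/(2*t))² = (t² + 99*t) + 2*((-1 + t)²/(4*t²)) = (t² + 99*t) + (-1 + t)²/(2*t²) = t² + 99*t + (-1 + t)²/(2*t²))
1/(J(D) + 2334) = 1/(((-42)² + 99*(-42) + (½)*(-1 - 42)²/(-42)²) + 2334) = 1/((1764 - 4158 + (½)*(1/1764)*(-43)²) + 2334) = 1/((1764 - 4158 + (½)*(1/1764)*1849) + 2334) = 1/((1764 - 4158 + 1849/3528) + 2334) = 1/(-8444183/3528 + 2334) = 1/(-209831/3528) = -3528/209831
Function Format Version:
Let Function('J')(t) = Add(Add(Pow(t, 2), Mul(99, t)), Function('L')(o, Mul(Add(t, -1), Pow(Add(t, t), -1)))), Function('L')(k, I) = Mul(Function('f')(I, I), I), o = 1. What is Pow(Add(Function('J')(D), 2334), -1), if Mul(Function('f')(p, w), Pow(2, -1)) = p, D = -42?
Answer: Rational(-3528, 209831) ≈ -0.016814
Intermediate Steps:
Function('f')(p, w) = Mul(2, p)
Function('L')(k, I) = Mul(2, Pow(I, 2)) (Function('L')(k, I) = Mul(Mul(2, I), I) = Mul(2, Pow(I, 2)))
Function('J')(t) = Add(Pow(t, 2), Mul(99, t), Mul(Rational(1, 2), Pow(t, -2), Pow(Add(-1, t), 2))) (Function('J')(t) = Add(Add(Pow(t, 2), Mul(99, t)), Mul(2, Pow(Mul(Add(t, -1), Pow(Add(t, t), -1)), 2))) = Add(Add(Pow(t, 2), Mul(99, t)), Mul(2, Pow(Mul(Add(-1, t), Pow(Mul(2, t), -1)), 2))) = Add(Add(Pow(t, 2), Mul(99, t)), Mul(2, Pow(Mul(Add(-1, t), Mul(Rational(1, 2), Pow(t, -1))), 2))) = Add(Add(Pow(t, 2), Mul(99, t)), Mul(2, Pow(Mul(Rational(1, 2), Pow(t, -1), Add(-1, t)), 2))) = Add(Add(Pow(t, 2), Mul(99, t)), Mul(2, Mul(Rational(1, 4), Pow(t, -2), Pow(Add(-1, t), 2)))) = Add(Add(Pow(t, 2), Mul(99, t)), Mul(Rational(1, 2), Pow(t, -2), Pow(Add(-1, t), 2))) = Add(Pow(t, 2), Mul(99, t), Mul(Rational(1, 2), Pow(t, -2), Pow(Add(-1, t), 2))))
Pow(Add(Function('J')(D), 2334), -1) = Pow(Add(Add(Pow(-42, 2), Mul(99, -42), Mul(Rational(1, 2), Pow(-42, -2), Pow(Add(-1, -42), 2))), 2334), -1) = Pow(Add(Add(1764, -4158, Mul(Rational(1, 2), Rational(1, 1764), Pow(-43, 2))), 2334), -1) = Pow(Add(Add(1764, -4158, Mul(Rational(1, 2), Rational(1, 1764), 1849)), 2334), -1) = Pow(Add(Add(1764, -4158, Rational(1849, 3528)), 2334), -1) = Pow(Add(Rational(-8444183, 3528), 2334), -1) = Pow(Rational(-209831, 3528), -1) = Rational(-3528, 209831)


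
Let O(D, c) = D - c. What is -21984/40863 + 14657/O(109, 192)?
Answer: -200251221/1130543 ≈ -177.13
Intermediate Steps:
-21984/40863 + 14657/O(109, 192) = -21984/40863 + 14657/(109 - 1*192) = -21984*1/40863 + 14657/(109 - 192) = -7328/13621 + 14657/(-83) = -7328/13621 + 14657*(-1/83) = -7328/13621 - 14657/83 = -200251221/1130543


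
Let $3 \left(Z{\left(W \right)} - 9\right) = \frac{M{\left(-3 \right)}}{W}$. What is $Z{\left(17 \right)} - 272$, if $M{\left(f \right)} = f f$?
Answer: $- \frac{4468}{17} \approx -262.82$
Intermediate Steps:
$M{\left(f \right)} = f^{2}$
$Z{\left(W \right)} = 9 + \frac{3}{W}$ ($Z{\left(W \right)} = 9 + \frac{\left(-3\right)^{2} \frac{1}{W}}{3} = 9 + \frac{9 \frac{1}{W}}{3} = 9 + \frac{3}{W}$)
$Z{\left(17 \right)} - 272 = \left(9 + \frac{3}{17}\right) - 272 = \frac{156}{17} - 272 = - \frac{4468}{17}$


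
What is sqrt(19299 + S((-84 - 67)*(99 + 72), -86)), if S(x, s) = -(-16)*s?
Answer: sqrt(17923) ≈ 133.88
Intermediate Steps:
S(x, s) = 16*s
sqrt(19299 + S((-84 - 67)*(99 + 72), -86)) = sqrt(19299 + 16*(-86)) = sqrt(19299 - 1376) = sqrt(17923)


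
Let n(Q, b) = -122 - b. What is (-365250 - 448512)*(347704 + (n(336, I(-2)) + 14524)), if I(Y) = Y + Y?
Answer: -294671357820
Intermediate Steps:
I(Y) = 2*Y
(-365250 - 448512)*(347704 + (n(336, I(-2)) + 14524)) = (-365250 - 448512)*(347704 + ((-122 - 2*(-2)) + 14524)) = -813762*(347704 + ((-122 - 1*(-4)) + 14524)) = -813762*(347704 + ((-122 + 4) + 14524)) = -813762*(347704 + (-118 + 14524)) = -813762*(347704 + 14406) = -813762*362110 = -294671357820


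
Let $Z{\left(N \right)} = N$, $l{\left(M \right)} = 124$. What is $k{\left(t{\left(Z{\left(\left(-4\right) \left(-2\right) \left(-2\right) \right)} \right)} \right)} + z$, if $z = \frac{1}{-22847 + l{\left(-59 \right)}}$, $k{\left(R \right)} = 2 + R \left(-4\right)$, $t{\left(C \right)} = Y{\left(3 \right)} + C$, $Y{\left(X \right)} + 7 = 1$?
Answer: $\frac{2045069}{22723} \approx 90.0$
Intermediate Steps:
$Y{\left(X \right)} = -6$ ($Y{\left(X \right)} = -7 + 1 = -6$)
$t{\left(C \right)} = -6 + C$
$k{\left(R \right)} = 2 - 4 R$
$z = - \frac{1}{22723}$ ($z = \frac{1}{-22847 + 124} = \frac{1}{-22723} = - \frac{1}{22723} \approx -4.4008 \cdot 10^{-5}$)
$k{\left(t{\left(Z{\left(\left(-4\right) \left(-2\right) \left(-2\right) \right)} \right)} \right)} + z = \left(2 - 4 \left(-6 + \left(-4\right) \left(-2\right) \left(-2\right)\right)\right) - \frac{1}{22723} = \left(2 - 4 \left(-6 + 8 \left(-2\right)\right)\right) - \frac{1}{22723} = \left(2 - 4 \left(-6 - 16\right)\right) - \frac{1}{22723} = \left(2 - -88\right) - \frac{1}{22723} = \left(2 + 88\right) - \frac{1}{22723} = 90 - \frac{1}{22723} = \frac{2045069}{22723}$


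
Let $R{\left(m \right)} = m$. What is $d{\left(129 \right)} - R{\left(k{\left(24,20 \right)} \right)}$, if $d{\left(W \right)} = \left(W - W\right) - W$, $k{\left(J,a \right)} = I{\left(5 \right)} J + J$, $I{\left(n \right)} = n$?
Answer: $-273$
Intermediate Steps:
$k{\left(J,a \right)} = 6 J$ ($k{\left(J,a \right)} = 5 J + J = 6 J$)
$d{\left(W \right)} = - W$ ($d{\left(W \right)} = 0 - W = - W$)
$d{\left(129 \right)} - R{\left(k{\left(24,20 \right)} \right)} = \left(-1\right) 129 - 6 \cdot 24 = -129 - 144 = -273$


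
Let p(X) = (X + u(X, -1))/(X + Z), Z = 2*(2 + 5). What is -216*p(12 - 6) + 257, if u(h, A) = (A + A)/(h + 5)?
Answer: 10679/55 ≈ 194.16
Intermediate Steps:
Z = 14 (Z = 2*7 = 14)
u(h, A) = 2*A/(5 + h) (u(h, A) = (2*A)/(5 + h) = 2*A/(5 + h))
p(X) = (X - 2/(5 + X))/(14 + X) (p(X) = (X + 2*(-1)/(5 + X))/(X + 14) = (X - 2/(5 + X))/(14 + X))
-216*p(12 - 6) + 257 = -216*(-2 + (12 - 6)*(5 + (12 - 6)))/((5 + (12 - 6))*(14 + (12 - 6))) + 257 = -216*(-2 + 6*(5 + 6))/((5 + 6)*(14 + 6)) + 257 = -216*(-2 + 6*11)/(11*20) + 257 = -216*(-2 + 66)/(11*20) + 257 = -216*64/(11*20) + 257 = -216*16/55 + 257 = -3456/55 + 257 = 10679/55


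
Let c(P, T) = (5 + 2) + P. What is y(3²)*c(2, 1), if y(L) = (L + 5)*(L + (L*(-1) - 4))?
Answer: -504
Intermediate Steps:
c(P, T) = 7 + P
y(L) = -20 - 4*L (y(L) = (5 + L)*(L + (-L - 4)) = (5 + L)*(L + (-4 - L)) = (5 + L)*(-4) = -20 - 4*L)
y(3²)*c(2, 1) = (-20 - 4*3²)*(7 + 2) = (-20 - 4*9)*9 = (-20 - 36)*9 = -56*9 = -504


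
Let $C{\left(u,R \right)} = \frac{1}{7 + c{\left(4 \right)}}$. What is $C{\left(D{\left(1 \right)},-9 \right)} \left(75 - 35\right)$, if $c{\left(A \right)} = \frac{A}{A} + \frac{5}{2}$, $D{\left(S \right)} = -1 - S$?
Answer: $\frac{80}{21} \approx 3.8095$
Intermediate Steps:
$c{\left(A \right)} = \frac{7}{2}$ ($c{\left(A \right)} = 1 + 5 \cdot \frac{1}{2} = 1 + \frac{5}{2} = \frac{7}{2}$)
$C{\left(u,R \right)} = \frac{2}{21}$ ($C{\left(u,R \right)} = \frac{1}{7 + \frac{7}{2}} = \frac{1}{\frac{21}{2}} = \frac{2}{21}$)
$C{\left(D{\left(1 \right)},-9 \right)} \left(75 - 35\right) = \frac{2 \left(75 - 35\right)}{21} = \frac{2}{21} \cdot 40 = \frac{80}{21}$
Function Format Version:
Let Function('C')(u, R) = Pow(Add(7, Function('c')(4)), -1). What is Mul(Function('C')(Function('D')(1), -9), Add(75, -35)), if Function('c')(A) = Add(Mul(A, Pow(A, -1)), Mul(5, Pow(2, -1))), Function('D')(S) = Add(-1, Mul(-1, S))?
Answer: Rational(80, 21) ≈ 3.8095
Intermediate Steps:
Function('c')(A) = Rational(7, 2) (Function('c')(A) = Add(1, Mul(5, Rational(1, 2))) = Add(1, Rational(5, 2)) = Rational(7, 2))
Function('C')(u, R) = Rational(2, 21) (Function('C')(u, R) = Pow(Add(7, Rational(7, 2)), -1) = Pow(Rational(21, 2), -1) = Rational(2, 21))
Mul(Function('C')(Function('D')(1), -9), Add(75, -35)) = Mul(Rational(2, 21), Add(75, -35)) = Mul(Rational(2, 21), 40) = Rational(80, 21)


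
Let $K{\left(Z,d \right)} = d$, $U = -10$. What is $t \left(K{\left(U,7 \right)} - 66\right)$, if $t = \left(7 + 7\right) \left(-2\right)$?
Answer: $1652$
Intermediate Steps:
$t = -28$ ($t = 14 \left(-2\right) = -28$)
$t \left(K{\left(U,7 \right)} - 66\right) = - 28 \left(7 - 66\right) = \left(-28\right) \left(-59\right) = 1652$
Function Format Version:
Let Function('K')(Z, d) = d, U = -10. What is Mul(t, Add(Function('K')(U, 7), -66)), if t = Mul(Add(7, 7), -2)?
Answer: 1652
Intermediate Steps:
t = -28 (t = Mul(14, -2) = -28)
Mul(t, Add(Function('K')(U, 7), -66)) = Mul(-28, Add(7, -66)) = Mul(-28, -59) = 1652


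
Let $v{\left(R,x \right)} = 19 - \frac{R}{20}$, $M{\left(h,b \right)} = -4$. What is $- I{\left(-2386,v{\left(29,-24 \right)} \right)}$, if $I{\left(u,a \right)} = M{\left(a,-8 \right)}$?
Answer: $4$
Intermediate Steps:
$v{\left(R,x \right)} = 19 - \frac{R}{20}$ ($v{\left(R,x \right)} = 19 - R \frac{1}{20} = 19 - \frac{R}{20}$)
$I{\left(u,a \right)} = -4$
$- I{\left(-2386,v{\left(29,-24 \right)} \right)} = \left(-1\right) \left(-4\right) = 4$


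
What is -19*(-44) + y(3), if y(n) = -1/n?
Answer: 2507/3 ≈ 835.67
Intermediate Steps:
-19*(-44) + y(3) = -19*(-44) - 1/3 = 836 - 1*⅓ = 836 - ⅓ = 2507/3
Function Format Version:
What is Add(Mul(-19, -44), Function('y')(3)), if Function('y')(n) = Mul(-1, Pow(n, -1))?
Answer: Rational(2507, 3) ≈ 835.67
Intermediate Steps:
Add(Mul(-19, -44), Function('y')(3)) = Add(Mul(-19, -44), Mul(-1, Pow(3, -1))) = Add(836, Mul(-1, Rational(1, 3))) = Add(836, Rational(-1, 3)) = Rational(2507, 3)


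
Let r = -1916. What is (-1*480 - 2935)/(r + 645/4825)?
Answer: 3295475/1848811 ≈ 1.7825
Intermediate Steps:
(-1*480 - 2935)/(r + 645/4825) = (-1*480 - 2935)/(-1916 + 645/4825) = (-480 - 2935)/(-1916 + 645*(1/4825)) = -3415/(-1916 + 129/965) = -3415/(-1848811/965) = -3415*(-965/1848811) = 3295475/1848811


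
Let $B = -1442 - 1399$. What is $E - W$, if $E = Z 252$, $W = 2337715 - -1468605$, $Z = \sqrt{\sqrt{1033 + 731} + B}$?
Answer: $-3806320 + 756 i \sqrt{311} \approx -3.8063 \cdot 10^{6} + 13332.0 i$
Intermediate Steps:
$B = -2841$
$Z = 3 i \sqrt{311}$ ($Z = \sqrt{\sqrt{1033 + 731} - 2841} = \sqrt{\sqrt{1764} - 2841} = \sqrt{42 - 2841} = \sqrt{-2799} = 3 i \sqrt{311} \approx 52.906 i$)
$W = 3806320$ ($W = 2337715 + 1468605 = 3806320$)
$E = 756 i \sqrt{311}$ ($E = 3 i \sqrt{311} \cdot 252 = 756 i \sqrt{311} \approx 13332.0 i$)
$E - W = 756 i \sqrt{311} - 3806320 = -3806320 + 756 i \sqrt{311}$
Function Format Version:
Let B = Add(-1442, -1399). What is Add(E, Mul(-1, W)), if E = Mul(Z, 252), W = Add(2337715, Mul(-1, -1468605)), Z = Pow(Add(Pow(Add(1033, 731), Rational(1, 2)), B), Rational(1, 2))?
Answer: Add(-3806320, Mul(756, I, Pow(311, Rational(1, 2)))) ≈ Add(-3.8063e+6, Mul(13332., I))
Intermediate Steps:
B = -2841
Z = Mul(3, I, Pow(311, Rational(1, 2))) (Z = Pow(Add(Pow(Add(1033, 731), Rational(1, 2)), -2841), Rational(1, 2)) = Pow(Add(Pow(1764, Rational(1, 2)), -2841), Rational(1, 2)) = Pow(Add(42, -2841), Rational(1, 2)) = Pow(-2799, Rational(1, 2)) = Mul(3, I, Pow(311, Rational(1, 2))) ≈ Mul(52.906, I))
W = 3806320 (W = Add(2337715, 1468605) = 3806320)
E = Mul(756, I, Pow(311, Rational(1, 2))) (E = Mul(Mul(3, I, Pow(311, Rational(1, 2))), 252) = Mul(756, I, Pow(311, Rational(1, 2))) ≈ Mul(13332., I))
Add(E, Mul(-1, W)) = Add(Mul(756, I, Pow(311, Rational(1, 2))), Mul(-1, 3806320)) = Add(Mul(756, I, Pow(311, Rational(1, 2))), -3806320) = Add(-3806320, Mul(756, I, Pow(311, Rational(1, 2))))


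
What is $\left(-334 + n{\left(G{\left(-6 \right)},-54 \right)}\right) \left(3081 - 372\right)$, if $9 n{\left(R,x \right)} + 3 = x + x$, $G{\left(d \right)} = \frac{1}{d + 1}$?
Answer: $-938217$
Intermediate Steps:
$G{\left(d \right)} = \frac{1}{1 + d}$
$n{\left(R,x \right)} = - \frac{1}{3} + \frac{2 x}{9}$ ($n{\left(R,x \right)} = - \frac{1}{3} + \frac{x + x}{9} = - \frac{1}{3} + \frac{2 x}{9}$)
$\left(-334 + n{\left(G{\left(-6 \right)},-54 \right)}\right) \left(3081 - 372\right) = \left(-334 + \left(- \frac{1}{3} + \frac{2}{9} \left(-54\right)\right)\right) \left(3081 - 372\right) = \left(-334 - \frac{37}{3}\right) 2709 = \left(- \frac{1039}{3}\right) 2709 = -938217$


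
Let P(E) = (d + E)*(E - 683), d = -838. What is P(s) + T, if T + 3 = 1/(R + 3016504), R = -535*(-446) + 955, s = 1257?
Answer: 783094362708/3256069 ≈ 2.4050e+5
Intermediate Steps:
R = 239565 (R = 238610 + 955 = 239565)
P(E) = (-838 + E)*(-683 + E) (P(E) = (-838 + E)*(E - 683) = (-838 + E)*(-683 + E))
T = -9768206/3256069 (T = -3 + 1/(239565 + 3016504) = -3 + 1/3256069 = -9768206/3256069 ≈ -3.0000)
P(s) + T = (572354 + 1257² - 1521*1257) - 9768206/3256069 = (572354 + 1580049 - 1911897) - 9768206/3256069 = 240506 - 9768206/3256069 = 783094362708/3256069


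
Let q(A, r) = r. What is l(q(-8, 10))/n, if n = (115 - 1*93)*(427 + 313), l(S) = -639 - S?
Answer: -59/1480 ≈ -0.039865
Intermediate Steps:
n = 16280 (n = (115 - 93)*740 = 22*740 = 16280)
l(q(-8, 10))/n = (-639 - 1*10)/16280 = (-639 - 10)*(1/16280) = -649*1/16280 = -59/1480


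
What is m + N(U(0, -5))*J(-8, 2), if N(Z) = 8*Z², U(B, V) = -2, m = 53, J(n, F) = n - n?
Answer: 53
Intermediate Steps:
J(n, F) = 0
m + N(U(0, -5))*J(-8, 2) = 53 + (8*(-2)²)*0 = 53 + (8*4)*0 = 53 + 32*0 = 53 + 0 = 53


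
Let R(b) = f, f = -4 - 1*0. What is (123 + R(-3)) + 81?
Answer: 200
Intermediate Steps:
f = -4 (f = -4 + 0 = -4)
R(b) = -4
(123 + R(-3)) + 81 = (123 - 4) + 81 = 119 + 81 = 200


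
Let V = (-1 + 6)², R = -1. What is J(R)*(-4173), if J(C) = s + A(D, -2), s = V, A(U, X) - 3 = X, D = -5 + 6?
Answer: -108498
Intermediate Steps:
D = 1
V = 25 (V = 5² = 25)
A(U, X) = 3 + X
s = 25
J(C) = 26 (J(C) = 25 + (3 - 2) = 25 + 1 = 26)
J(R)*(-4173) = 26*(-4173) = -108498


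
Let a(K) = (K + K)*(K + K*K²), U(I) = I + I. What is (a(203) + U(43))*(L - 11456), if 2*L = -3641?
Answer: -45092913539949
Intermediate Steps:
L = -3641/2 (L = (½)*(-3641) = -3641/2 ≈ -1820.5)
U(I) = 2*I
a(K) = 2*K*(K + K³) (a(K) = (2*K)*(K + K³) = 2*K*(K + K³))
(a(203) + U(43))*(L - 11456) = (2*203²*(1 + 203²) + 2*43)*(-3641/2 - 11456) = (2*41209*(1 + 41209) + 86)*(-26553/2) = (2*41209*41210 + 86)*(-26553/2) = (3396445780 + 86)*(-26553/2) = 3396445866*(-26553/2) = -45092913539949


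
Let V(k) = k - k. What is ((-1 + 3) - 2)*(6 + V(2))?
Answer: 0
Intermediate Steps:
V(k) = 0
((-1 + 3) - 2)*(6 + V(2)) = ((-1 + 3) - 2)*(6 + 0) = (2 - 2)*6 = 0*6 = 0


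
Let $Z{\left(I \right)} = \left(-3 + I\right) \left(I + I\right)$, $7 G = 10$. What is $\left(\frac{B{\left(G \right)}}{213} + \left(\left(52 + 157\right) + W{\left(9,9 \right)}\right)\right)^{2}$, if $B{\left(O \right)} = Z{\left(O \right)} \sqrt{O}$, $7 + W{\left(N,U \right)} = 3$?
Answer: $\frac{32044768289575}{762516783} - \frac{90200 \sqrt{70}}{73059} \approx 42015.0$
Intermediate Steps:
$G = \frac{10}{7}$ ($G = \frac{1}{7} \cdot 10 = \frac{10}{7} \approx 1.4286$)
$Z{\left(I \right)} = 2 I \left(-3 + I\right)$ ($Z{\left(I \right)} = \left(-3 + I\right) 2 I = 2 I \left(-3 + I\right)$)
$W{\left(N,U \right)} = -4$ ($W{\left(N,U \right)} = -7 + 3 = -4$)
$B{\left(O \right)} = 2 O^{\frac{3}{2}} \left(-3 + O\right)$ ($B{\left(O \right)} = 2 O \left(-3 + O\right) \sqrt{O} = 2 O^{\frac{3}{2}} \left(-3 + O\right)$)
$\left(\frac{B{\left(G \right)}}{213} + \left(\left(52 + 157\right) + W{\left(9,9 \right)}\right)\right)^{2} = \left(\frac{2 \left(\frac{10}{7}\right)^{\frac{3}{2}} \left(-3 + \frac{10}{7}\right)}{213} + \left(\left(52 + 157\right) - 4\right)\right)^{2} = \left(2 \frac{10 \sqrt{70}}{49} \left(- \frac{11}{7}\right) \frac{1}{213} + \left(209 - 4\right)\right)^{2} = \left(- \frac{220 \sqrt{70}}{343} \cdot \frac{1}{213} + 205\right)^{2} = \left(- \frac{220 \sqrt{70}}{73059} + 205\right)^{2} = \left(205 - \frac{220 \sqrt{70}}{73059}\right)^{2}$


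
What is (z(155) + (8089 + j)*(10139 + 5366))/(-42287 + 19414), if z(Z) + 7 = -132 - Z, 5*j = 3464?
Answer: -136161515/22873 ≈ -5952.9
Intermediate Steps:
j = 3464/5 (j = (⅕)*3464 = 3464/5 ≈ 692.80)
z(Z) = -139 - Z (z(Z) = -7 + (-132 - Z) = -139 - Z)
(z(155) + (8089 + j)*(10139 + 5366))/(-42287 + 19414) = ((-139 - 1*155) + (8089 + 3464/5)*(10139 + 5366))/(-42287 + 19414) = ((-139 - 155) + (43909/5)*15505)/(-22873) = (-294 + 136161809)*(-1/22873) = 136161515*(-1/22873) = -136161515/22873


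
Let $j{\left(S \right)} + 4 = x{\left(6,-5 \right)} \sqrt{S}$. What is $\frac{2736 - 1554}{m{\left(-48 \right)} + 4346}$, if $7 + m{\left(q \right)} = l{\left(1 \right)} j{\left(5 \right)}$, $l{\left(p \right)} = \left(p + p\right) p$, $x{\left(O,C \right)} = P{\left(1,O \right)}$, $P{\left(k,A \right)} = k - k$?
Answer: $\frac{1182}{4331} \approx 0.27292$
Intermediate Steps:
$P{\left(k,A \right)} = 0$
$x{\left(O,C \right)} = 0$
$j{\left(S \right)} = -4$ ($j{\left(S \right)} = -4 + 0 \sqrt{S} = -4 + 0 = -4$)
$l{\left(p \right)} = 2 p^{2}$ ($l{\left(p \right)} = 2 p p = 2 p^{2}$)
$m{\left(q \right)} = -15$ ($m{\left(q \right)} = -7 + 2 \cdot 1^{2} \left(-4\right) = -7 + 2 \cdot 1 \left(-4\right) = -7 + 2 \left(-4\right) = -7 - 8 = -15$)
$\frac{2736 - 1554}{m{\left(-48 \right)} + 4346} = \frac{2736 - 1554}{-15 + 4346} = \frac{1182}{4331}$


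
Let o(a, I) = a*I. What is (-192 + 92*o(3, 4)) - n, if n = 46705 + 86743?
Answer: -132536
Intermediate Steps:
o(a, I) = I*a
n = 133448
(-192 + 92*o(3, 4)) - n = (-192 + 92*(4*3)) - 1*133448 = (-192 + 92*12) - 133448 = (-192 + 1104) - 133448 = 912 - 133448 = -132536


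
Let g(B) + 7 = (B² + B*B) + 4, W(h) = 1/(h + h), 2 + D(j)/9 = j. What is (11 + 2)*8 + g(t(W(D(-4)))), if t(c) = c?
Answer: 589033/5832 ≈ 101.00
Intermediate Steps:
D(j) = -18 + 9*j
W(h) = 1/(2*h)
g(B) = -3 + 2*B² (g(B) = -7 + ((B² + B*B) + 4) = -7 + ((B² + B²) + 4) = -7 + (2*B² + 4) = -7 + (4 + 2*B²) = -3 + 2*B²)
(11 + 2)*8 + g(t(W(D(-4)))) = (11 + 2)*8 + (-3 + 2*(1/(2*(-18 + 9*(-4))))²) = 13*8 + (-3 + 2*(1/(2*(-18 - 36)))²) = 104 + (-3 + 2*((½)/(-54))²) = 104 + (-3 + 2*((½)*(-1/54))²) = 104 + (-3 + 2*(-1/108)²) = 104 + (-3 + 2*(1/11664)) = 104 + (-3 + 1/5832) = 104 - 17495/5832 = 589033/5832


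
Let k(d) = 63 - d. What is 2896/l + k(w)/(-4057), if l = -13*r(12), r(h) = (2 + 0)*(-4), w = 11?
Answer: 1467958/52741 ≈ 27.833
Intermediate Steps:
r(h) = -8 (r(h) = 2*(-4) = -8)
l = 104 (l = -13*(-8) = 104)
2896/l + k(w)/(-4057) = 2896/104 + (63 - 1*11)/(-4057) = 2896*(1/104) + (63 - 11)*(-1/4057) = 362/13 + 52*(-1/4057) = 362/13 - 52/4057 = 1467958/52741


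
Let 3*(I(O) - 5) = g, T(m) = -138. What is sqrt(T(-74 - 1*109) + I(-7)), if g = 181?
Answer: I*sqrt(654)/3 ≈ 8.5245*I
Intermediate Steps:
I(O) = 196/3 (I(O) = 5 + (1/3)*181 = 5 + 181/3 = 196/3)
sqrt(T(-74 - 1*109) + I(-7)) = sqrt(-138 + 196/3) = sqrt(-218/3) = I*sqrt(654)/3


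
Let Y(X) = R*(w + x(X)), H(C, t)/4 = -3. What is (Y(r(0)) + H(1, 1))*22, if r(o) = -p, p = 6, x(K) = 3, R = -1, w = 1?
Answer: -352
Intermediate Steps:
r(o) = -6 (r(o) = -1*6 = -6)
H(C, t) = -12 (H(C, t) = 4*(-3) = -12)
Y(X) = -4 (Y(X) = -(1 + 3) = -1*4 = -4)
(Y(r(0)) + H(1, 1))*22 = (-4 - 12)*22 = -16*22 = -352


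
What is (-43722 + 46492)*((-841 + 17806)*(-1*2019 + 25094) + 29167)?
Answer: 1084445421340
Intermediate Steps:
(-43722 + 46492)*((-841 + 17806)*(-1*2019 + 25094) + 29167) = 2770*(16965*(-2019 + 25094) + 29167) = 2770*(16965*23075 + 29167) = 2770*(391467375 + 29167) = 2770*391496542 = 1084445421340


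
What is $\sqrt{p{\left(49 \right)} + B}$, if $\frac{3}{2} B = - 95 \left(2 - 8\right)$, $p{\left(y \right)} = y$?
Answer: $\sqrt{429} \approx 20.712$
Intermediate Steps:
$B = 380$ ($B = \frac{2 \left(- 95 \left(2 - 8\right)\right)}{3} = \frac{2 \left(\left(-95\right) \left(-6\right)\right)}{3} = \frac{2}{3} \cdot 570 = 380$)
$\sqrt{p{\left(49 \right)} + B} = \sqrt{49 + 380} = \sqrt{429}$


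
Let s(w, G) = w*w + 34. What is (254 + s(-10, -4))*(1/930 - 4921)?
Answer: -887846626/465 ≈ -1.9093e+6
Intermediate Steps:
s(w, G) = 34 + w² (s(w, G) = w² + 34 = 34 + w²)
(254 + s(-10, -4))*(1/930 - 4921) = (254 + (34 + (-10)²))*(1/930 - 4921) = (254 + (34 + 100))*(1/930 - 4921) = (254 + 134)*(-4576529/930) = 388*(-4576529/930) = -887846626/465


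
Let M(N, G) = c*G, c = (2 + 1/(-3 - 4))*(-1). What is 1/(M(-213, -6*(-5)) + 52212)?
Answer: 7/365094 ≈ 1.9173e-5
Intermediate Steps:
c = -13/7 (c = (2 + 1/(-7))*(-1) = (2 - ⅐)*(-1) = (13/7)*(-1) = -13/7 ≈ -1.8571)
M(N, G) = -13*G/7
1/(M(-213, -6*(-5)) + 52212) = 1/(-(-78)*(-5)/7 + 52212) = 1/(-13/7*30 + 52212) = 1/(-390/7 + 52212) = 1/(365094/7) = 7/365094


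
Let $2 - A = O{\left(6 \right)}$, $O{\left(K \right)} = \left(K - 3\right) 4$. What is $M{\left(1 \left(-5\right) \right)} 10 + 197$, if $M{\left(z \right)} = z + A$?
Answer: $47$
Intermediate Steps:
$O{\left(K \right)} = -12 + 4 K$ ($O{\left(K \right)} = \left(-3 + K\right) 4 = -12 + 4 K$)
$A = -10$ ($A = 2 - \left(-12 + 4 \cdot 6\right) = 2 - \left(-12 + 24\right) = 2 - 12 = -10$)
$M{\left(z \right)} = -10 + z$ ($M{\left(z \right)} = z - 10 = -10 + z$)
$M{\left(1 \left(-5\right) \right)} 10 + 197 = \left(-10 + 1 \left(-5\right)\right) 10 + 197 = \left(-10 - 5\right) 10 + 197 = \left(-15\right) 10 + 197 = -150 + 197 = 47$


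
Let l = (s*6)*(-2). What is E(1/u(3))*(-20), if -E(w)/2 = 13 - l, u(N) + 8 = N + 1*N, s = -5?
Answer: -1880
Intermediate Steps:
l = 60 (l = -5*6*(-2) = -30*(-2) = 60)
u(N) = -8 + 2*N (u(N) = -8 + (N + 1*N) = -8 + (N + N) = -8 + 2*N)
E(w) = 94 (E(w) = -2*(13 - 1*60) = -2*(13 - 60) = -2*(-47) = 94)
E(1/u(3))*(-20) = 94*(-20) = -1880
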